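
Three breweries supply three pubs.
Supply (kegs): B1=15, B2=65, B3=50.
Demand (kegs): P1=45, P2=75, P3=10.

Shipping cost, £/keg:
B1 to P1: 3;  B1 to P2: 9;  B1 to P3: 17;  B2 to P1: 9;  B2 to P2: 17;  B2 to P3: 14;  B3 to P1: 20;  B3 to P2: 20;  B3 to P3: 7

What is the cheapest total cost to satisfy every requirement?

1750

Optimal allocation:
  B1 to P2: 15 × £9 = £135
  B2 to P1: 45 × £9 = £405
  B2 to P2: 20 × £17 = £340
  B3 to P2: 40 × £20 = £800
  B3 to P3: 10 × £7 = £70
Total = 135 + 405 + 340 + 800 + 70 = £1750.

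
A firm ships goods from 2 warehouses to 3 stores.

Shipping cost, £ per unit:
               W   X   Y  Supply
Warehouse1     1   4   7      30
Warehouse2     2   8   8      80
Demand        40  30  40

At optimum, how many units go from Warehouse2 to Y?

The minimum-cost plan:
  Warehouse1–X: 30 × £4 = £120
  Warehouse2–W: 40 × £2 = £80
  Warehouse2–Y: 40 × £8 = £320
Total cost = £520.
So Warehouse2→Y carries 40 units.

40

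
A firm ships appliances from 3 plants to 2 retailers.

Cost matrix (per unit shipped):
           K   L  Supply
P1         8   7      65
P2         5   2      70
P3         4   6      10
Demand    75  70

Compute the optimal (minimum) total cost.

700

One minimum-cost allocation:
  P1 to K: 65 × 8 = 520
  P2 to L: 70 × 2 = 140
  P3 to K: 10 × 4 = 40
Total = 520 + 140 + 40 = 700.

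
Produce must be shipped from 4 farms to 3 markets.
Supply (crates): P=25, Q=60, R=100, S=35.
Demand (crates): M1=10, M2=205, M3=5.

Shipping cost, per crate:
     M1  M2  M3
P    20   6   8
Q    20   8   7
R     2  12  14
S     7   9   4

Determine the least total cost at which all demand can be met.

One minimum-cost allocation:
  P→M2: 25 × 6 = 150
  Q→M2: 60 × 8 = 480
  R→M1: 10 × 2 = 20
  R→M2: 90 × 12 = 1080
  S→M2: 30 × 9 = 270
  S→M3: 5 × 4 = 20
Total = 150 + 480 + 20 + 1080 + 270 + 20 = 2020.
(Supply check: P ships 25; Q ships 60; R ships 100; S ships 35.)

2020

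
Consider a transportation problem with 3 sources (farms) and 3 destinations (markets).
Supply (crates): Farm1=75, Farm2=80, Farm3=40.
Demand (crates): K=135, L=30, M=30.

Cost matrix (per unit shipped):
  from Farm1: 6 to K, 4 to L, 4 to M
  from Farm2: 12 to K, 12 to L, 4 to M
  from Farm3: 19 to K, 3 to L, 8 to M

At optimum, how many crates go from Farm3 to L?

The minimum-cost plan:
  Farm1→K: 75 × 6 = 450
  Farm2→K: 60 × 12 = 720
  Farm2→M: 20 × 4 = 80
  Farm3→L: 30 × 3 = 90
  Farm3→M: 10 × 8 = 80
Total cost = 1420.
So Farm3→L carries 30 crates.

30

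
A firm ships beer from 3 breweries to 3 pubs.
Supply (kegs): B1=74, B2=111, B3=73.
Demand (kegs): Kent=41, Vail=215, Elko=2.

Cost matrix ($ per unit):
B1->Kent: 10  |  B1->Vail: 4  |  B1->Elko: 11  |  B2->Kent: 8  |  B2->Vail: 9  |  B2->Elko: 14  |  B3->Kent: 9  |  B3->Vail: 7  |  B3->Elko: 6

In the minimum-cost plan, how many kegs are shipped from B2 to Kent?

41

Optimal shipments:
  B1–Vail: 74 × $4 = $296
  B2–Kent: 41 × $8 = $328
  B2–Vail: 70 × $9 = $630
  B3–Vail: 71 × $7 = $497
  B3–Elko: 2 × $6 = $12
Total cost = $1763.
So B2→Kent carries 41 kegs.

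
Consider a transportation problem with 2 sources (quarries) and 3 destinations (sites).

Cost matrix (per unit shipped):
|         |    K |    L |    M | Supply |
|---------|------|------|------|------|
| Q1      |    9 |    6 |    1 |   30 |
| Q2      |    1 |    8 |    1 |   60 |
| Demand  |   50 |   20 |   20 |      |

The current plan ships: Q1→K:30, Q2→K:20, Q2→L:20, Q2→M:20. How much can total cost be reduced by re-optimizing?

Current plan cost = 30·9 + 20·1 + 20·8 + 20·1 = 470.
Optimal plan:
  Q1->L: 20 truckloads
  Q1->M: 10 truckloads
  Q2->K: 50 truckloads
  Q2->M: 10 truckloads
Optimal cost = 190.
Saving = 470 − 190 = 280.

280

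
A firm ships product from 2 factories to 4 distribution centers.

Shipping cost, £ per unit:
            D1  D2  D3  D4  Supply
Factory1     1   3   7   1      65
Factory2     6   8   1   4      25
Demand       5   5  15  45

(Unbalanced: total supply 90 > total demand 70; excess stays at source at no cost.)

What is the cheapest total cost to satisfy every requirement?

Optimal allocation:
  Factory1 to D1: 5 pallets
  Factory1 to D2: 5 pallets
  Factory1 to D4: 45 pallets
  Factory2 to D3: 15 pallets
Total cost = £80.

80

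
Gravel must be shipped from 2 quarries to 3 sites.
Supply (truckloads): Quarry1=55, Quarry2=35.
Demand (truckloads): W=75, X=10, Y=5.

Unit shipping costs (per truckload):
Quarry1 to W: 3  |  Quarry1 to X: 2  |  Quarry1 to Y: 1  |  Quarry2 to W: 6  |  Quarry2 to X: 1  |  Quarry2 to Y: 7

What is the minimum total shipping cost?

315

A cheapest plan:
  Quarry1->W: 50 × 3 = 150
  Quarry1->Y: 5 × 1 = 5
  Quarry2->W: 25 × 6 = 150
  Quarry2->X: 10 × 1 = 10
Total = 150 + 5 + 150 + 10 = 315.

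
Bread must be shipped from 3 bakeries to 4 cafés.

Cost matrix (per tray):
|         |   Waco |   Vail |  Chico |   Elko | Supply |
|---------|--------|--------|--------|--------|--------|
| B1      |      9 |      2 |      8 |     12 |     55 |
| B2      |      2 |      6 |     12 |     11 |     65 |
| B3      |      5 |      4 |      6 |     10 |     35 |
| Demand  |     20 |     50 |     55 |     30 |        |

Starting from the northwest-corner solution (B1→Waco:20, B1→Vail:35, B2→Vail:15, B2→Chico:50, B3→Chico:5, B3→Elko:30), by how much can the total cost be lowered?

Current plan cost = 20·9 + 35·2 + 15·6 + 50·12 + 5·6 + 30·10 = 1270.
Optimal plan:
  B1→Vail: 50 × 2 = 100
  B1→Chico: 5 × 8 = 40
  B2→Waco: 20 × 2 = 40
  B2→Chico: 15 × 12 = 180
  B2→Elko: 30 × 11 = 330
  B3→Chico: 35 × 6 = 210
Optimal cost = 900.
Saving = 1270 − 900 = 370.

370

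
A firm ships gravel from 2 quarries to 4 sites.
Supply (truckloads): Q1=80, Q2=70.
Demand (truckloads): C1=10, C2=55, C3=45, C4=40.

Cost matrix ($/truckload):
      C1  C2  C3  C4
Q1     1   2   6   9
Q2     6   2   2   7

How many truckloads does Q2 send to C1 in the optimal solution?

0

Optimal shipments:
  Q1->C1: 10 × $1 = $10
  Q1->C2: 55 × $2 = $110
  Q1->C4: 15 × $9 = $135
  Q2->C3: 45 × $2 = $90
  Q2->C4: 25 × $7 = $175
Total cost = $520.
The route Q2→C1 is not used.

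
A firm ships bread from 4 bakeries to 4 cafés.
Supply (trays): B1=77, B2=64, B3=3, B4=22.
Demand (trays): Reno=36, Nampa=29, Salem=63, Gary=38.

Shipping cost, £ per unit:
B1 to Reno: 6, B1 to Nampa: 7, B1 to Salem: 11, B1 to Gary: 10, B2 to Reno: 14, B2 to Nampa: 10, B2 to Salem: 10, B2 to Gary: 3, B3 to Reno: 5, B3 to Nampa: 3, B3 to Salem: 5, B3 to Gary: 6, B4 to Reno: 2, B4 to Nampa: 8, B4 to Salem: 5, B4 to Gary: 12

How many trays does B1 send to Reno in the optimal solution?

Solving gives:
  B1->Reno: 36 × £6 = £216
  B1->Nampa: 29 × £7 = £203
  B1->Salem: 12 × £11 = £132
  B2->Salem: 26 × £10 = £260
  B2->Gary: 38 × £3 = £114
  B3->Salem: 3 × £5 = £15
  B4->Salem: 22 × £5 = £110
Total cost = £1050.
So B1→Reno carries 36 trays.

36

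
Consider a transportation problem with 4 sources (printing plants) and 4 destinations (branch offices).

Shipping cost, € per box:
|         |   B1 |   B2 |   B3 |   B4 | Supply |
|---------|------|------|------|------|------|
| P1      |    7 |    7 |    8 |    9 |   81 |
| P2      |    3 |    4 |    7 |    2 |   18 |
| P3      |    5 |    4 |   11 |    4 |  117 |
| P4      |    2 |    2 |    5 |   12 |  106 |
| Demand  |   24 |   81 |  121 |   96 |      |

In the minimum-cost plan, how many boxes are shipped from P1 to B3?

81

Optimal shipments:
  P1->B3: 81 × €8 = €648
  P2->B4: 18 × €2 = €36
  P3->B2: 39 × €4 = €156
  P3->B4: 78 × €4 = €312
  P4->B1: 24 × €2 = €48
  P4->B2: 42 × €2 = €84
  P4->B3: 40 × €5 = €200
Total cost = €1484.
So P1→B3 carries 81 boxes.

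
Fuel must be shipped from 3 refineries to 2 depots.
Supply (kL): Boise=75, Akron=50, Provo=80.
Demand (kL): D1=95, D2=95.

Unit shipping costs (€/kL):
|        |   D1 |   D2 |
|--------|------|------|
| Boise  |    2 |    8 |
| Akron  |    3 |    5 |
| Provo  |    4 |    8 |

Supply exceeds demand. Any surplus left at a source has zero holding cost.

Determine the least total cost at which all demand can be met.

A cheapest plan:
  Boise->D1: 75 × €2 = €150
  Akron->D2: 50 × €5 = €250
  Provo->D1: 20 × €4 = €80
  Provo->D2: 45 × €8 = €360
Total = 150 + 250 + 80 + 360 = €840.

840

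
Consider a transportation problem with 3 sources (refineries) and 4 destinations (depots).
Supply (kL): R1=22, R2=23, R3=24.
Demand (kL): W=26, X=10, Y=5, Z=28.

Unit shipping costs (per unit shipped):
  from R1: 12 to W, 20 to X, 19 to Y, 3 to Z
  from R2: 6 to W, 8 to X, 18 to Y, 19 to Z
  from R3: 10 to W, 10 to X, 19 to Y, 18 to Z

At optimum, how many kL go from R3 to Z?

The minimum-cost plan:
  R1->Z: 22 × 3 = 66
  R2->W: 23 × 6 = 138
  R3->W: 3 × 10 = 30
  R3->X: 10 × 10 = 100
  R3->Y: 5 × 19 = 95
  R3->Z: 6 × 18 = 108
Total cost = 537.
So R3→Z carries 6 kL.

6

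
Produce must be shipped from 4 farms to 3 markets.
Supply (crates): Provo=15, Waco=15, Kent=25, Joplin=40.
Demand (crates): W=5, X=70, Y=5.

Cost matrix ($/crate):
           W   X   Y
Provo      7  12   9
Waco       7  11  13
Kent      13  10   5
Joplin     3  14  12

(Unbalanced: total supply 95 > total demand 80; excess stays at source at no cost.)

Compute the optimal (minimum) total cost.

865

One minimum-cost allocation:
  Provo to X: 15 × $12 = $180
  Waco to X: 15 × $11 = $165
  Kent to X: 20 × $10 = $200
  Kent to Y: 5 × $5 = $25
  Joplin to W: 5 × $3 = $15
  Joplin to X: 20 × $14 = $280
Total = 180 + 165 + 200 + 25 + 15 + 280 = $865.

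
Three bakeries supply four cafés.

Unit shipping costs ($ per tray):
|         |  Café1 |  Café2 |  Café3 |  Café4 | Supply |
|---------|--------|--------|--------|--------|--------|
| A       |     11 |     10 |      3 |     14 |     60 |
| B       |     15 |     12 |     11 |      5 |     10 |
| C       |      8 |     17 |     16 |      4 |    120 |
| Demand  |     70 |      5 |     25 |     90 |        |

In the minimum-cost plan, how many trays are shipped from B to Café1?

Solving gives:
  A->Café1: 30 trays
  A->Café2: 5 trays
  A->Café3: 25 trays
  B->Café4: 10 trays
  C->Café1: 40 trays
  C->Café4: 80 trays
Total cost = $1145.
The route B→Café1 is not used.

0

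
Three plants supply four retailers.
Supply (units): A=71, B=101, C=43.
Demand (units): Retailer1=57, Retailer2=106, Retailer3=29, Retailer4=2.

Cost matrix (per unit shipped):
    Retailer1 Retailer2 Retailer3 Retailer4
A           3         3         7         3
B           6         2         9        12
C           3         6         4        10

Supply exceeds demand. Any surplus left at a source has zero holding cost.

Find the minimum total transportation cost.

One minimum-cost allocation:
  A to Retailer1: 43 units
  A to Retailer2: 5 units
  A to Retailer4: 2 units
  B to Retailer2: 101 units
  C to Retailer1: 14 units
  C to Retailer3: 29 units
Total cost = 510.

510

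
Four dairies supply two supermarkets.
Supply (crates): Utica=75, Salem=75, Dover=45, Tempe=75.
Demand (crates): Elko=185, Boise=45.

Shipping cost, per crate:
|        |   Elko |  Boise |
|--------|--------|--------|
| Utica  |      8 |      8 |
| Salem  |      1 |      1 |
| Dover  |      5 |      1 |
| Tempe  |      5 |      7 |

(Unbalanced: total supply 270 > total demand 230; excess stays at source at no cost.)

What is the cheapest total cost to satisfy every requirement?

775

Optimal allocation:
  Utica→Elko: 35 × 8 = 280
  Salem→Elko: 75 × 1 = 75
  Dover→Boise: 45 × 1 = 45
  Tempe→Elko: 75 × 5 = 375
Total = 280 + 75 + 45 + 375 = 775.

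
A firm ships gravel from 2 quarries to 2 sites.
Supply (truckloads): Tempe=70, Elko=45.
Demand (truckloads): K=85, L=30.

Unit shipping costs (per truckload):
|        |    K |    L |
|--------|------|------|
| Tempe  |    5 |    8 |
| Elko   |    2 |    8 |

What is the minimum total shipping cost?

530

Optimal allocation:
  Tempe–K: 40 × 5 = 200
  Tempe–L: 30 × 8 = 240
  Elko–K: 45 × 2 = 90
Total = 200 + 240 + 90 = 530.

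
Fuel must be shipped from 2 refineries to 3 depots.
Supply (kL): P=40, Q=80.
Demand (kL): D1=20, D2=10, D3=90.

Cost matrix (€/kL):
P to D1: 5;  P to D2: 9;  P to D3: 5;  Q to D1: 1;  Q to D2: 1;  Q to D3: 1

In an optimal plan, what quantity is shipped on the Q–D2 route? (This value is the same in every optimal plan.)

The minimum-cost plan:
  P–D1: 20 × €5 = €100
  P–D3: 20 × €5 = €100
  Q–D2: 10 × €1 = €10
  Q–D3: 70 × €1 = €70
Total cost = €280.
So Q→D2 carries 10 kL.

10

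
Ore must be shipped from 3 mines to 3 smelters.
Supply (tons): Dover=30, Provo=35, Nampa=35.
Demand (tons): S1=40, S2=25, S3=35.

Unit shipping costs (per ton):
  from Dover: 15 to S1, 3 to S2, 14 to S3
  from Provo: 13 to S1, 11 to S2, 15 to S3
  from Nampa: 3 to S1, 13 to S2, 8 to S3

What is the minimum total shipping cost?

Optimal allocation:
  Dover→S2: 25 × 3 = 75
  Dover→S3: 5 × 14 = 70
  Provo→S1: 5 × 13 = 65
  Provo→S3: 30 × 15 = 450
  Nampa→S1: 35 × 3 = 105
Total = 75 + 70 + 65 + 450 + 105 = 765.

765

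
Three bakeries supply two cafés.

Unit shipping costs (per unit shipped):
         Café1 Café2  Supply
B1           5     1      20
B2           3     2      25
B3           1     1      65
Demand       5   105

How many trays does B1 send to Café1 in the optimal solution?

The minimum-cost plan:
  B1->Café2: 20 × 1 = 20
  B2->Café2: 25 × 2 = 50
  B3->Café1: 5 × 1 = 5
  B3->Café2: 60 × 1 = 60
Total cost = 135.
The route B1→Café1 is not used.

0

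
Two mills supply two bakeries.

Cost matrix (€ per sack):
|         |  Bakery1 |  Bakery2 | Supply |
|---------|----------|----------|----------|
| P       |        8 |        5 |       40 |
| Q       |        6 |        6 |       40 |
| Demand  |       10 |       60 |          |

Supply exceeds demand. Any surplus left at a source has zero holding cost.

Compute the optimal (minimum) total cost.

380

A cheapest plan:
  P→Bakery2: 40 sacks
  Q→Bakery1: 10 sacks
  Q→Bakery2: 20 sacks
Total cost = €380.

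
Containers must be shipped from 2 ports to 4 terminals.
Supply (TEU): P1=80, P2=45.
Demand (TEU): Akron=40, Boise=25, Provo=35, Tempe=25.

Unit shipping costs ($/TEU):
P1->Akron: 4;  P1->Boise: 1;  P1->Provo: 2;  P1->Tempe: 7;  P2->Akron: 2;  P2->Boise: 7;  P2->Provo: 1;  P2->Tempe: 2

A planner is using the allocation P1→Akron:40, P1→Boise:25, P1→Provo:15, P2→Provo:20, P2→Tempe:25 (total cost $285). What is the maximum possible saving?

Current plan cost = 40·4 + 25·1 + 15·2 + 20·1 + 25·2 = $285.
Optimal plan:
  P1 to Akron: 20 × $4 = $80
  P1 to Boise: 25 × $1 = $25
  P1 to Provo: 35 × $2 = $70
  P2 to Akron: 20 × $2 = $40
  P2 to Tempe: 25 × $2 = $50
Optimal cost = $265.
Saving = 285 − 265 = $20.

20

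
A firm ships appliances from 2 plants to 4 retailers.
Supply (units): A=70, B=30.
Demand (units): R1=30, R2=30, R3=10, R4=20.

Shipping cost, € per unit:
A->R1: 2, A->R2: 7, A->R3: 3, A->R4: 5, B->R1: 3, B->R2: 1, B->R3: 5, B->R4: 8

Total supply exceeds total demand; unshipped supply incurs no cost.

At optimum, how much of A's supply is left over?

An optimal plan:
  A->R1: 30 × €2 = €60
  A->R3: 10 × €3 = €30
  A->R4: 20 × €5 = €100
  B->R2: 30 × €1 = €30
Total cost = €220.
A ships 60 of its 70, leaving 10.

10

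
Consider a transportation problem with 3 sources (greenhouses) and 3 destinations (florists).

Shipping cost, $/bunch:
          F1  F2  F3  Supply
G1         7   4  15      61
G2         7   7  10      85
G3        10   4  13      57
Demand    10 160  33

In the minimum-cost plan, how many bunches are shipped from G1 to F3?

Solving gives:
  G1->F2: 61 × $4 = $244
  G2->F1: 10 × $7 = $70
  G2->F2: 42 × $7 = $294
  G2->F3: 33 × $10 = $330
  G3->F2: 57 × $4 = $228
Total cost = $1166.
The route G1→F3 is not used.

0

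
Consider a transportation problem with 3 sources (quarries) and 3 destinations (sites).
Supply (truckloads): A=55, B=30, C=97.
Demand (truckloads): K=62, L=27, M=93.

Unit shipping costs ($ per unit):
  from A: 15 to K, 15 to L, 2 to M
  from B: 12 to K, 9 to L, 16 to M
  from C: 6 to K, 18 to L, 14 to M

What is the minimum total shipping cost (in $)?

1263

Optimal allocation:
  A→M: 55 × $2 = $110
  B→L: 27 × $9 = $243
  B→M: 3 × $16 = $48
  C→K: 62 × $6 = $372
  C→M: 35 × $14 = $490
Total = 110 + 243 + 48 + 372 + 490 = $1263.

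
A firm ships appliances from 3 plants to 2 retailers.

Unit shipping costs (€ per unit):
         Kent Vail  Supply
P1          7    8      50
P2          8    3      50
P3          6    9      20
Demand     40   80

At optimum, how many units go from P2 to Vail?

Solving gives:
  P1 to Kent: 20 units
  P1 to Vail: 30 units
  P2 to Vail: 50 units
  P3 to Kent: 20 units
Total cost = €650.
So P2→Vail carries 50 units.

50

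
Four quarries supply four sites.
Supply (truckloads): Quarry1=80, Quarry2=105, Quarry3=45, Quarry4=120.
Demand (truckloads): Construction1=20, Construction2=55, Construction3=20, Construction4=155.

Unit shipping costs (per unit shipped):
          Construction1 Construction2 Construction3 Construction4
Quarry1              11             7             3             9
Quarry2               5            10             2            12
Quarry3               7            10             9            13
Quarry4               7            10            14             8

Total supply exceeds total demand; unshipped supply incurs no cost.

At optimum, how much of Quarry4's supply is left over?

0

Minimum-cost shipments:
  Quarry1→Construction2: 45 × 7 = 315
  Quarry1→Construction4: 35 × 9 = 315
  Quarry2→Construction1: 20 × 5 = 100
  Quarry2→Construction2: 10 × 10 = 100
  Quarry2→Construction3: 20 × 2 = 40
  Quarry4→Construction4: 120 × 8 = 960
Total cost = 1830.
Quarry4 ships 120 of its 120, leaving 0.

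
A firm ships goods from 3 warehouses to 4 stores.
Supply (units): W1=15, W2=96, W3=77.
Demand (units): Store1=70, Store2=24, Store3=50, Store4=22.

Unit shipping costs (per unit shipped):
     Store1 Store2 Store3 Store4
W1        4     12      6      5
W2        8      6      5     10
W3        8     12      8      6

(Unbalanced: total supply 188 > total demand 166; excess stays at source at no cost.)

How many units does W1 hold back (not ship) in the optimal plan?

An optimal plan:
  W1->Store1: 15 × 4 = 60
  W2->Store1: 22 × 8 = 176
  W2->Store2: 24 × 6 = 144
  W2->Store3: 50 × 5 = 250
  W3->Store1: 33 × 8 = 264
  W3->Store4: 22 × 6 = 132
Total cost = 1026.
W1 ships 15 of its 15, leaving 0.

0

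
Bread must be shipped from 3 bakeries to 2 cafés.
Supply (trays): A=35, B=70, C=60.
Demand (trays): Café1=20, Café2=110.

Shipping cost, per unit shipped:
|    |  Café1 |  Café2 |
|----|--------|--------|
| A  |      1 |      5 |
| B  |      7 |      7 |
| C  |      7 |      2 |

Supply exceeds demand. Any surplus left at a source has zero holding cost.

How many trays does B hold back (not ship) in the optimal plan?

An optimal plan:
  A to Café1: 20 trays
  A to Café2: 15 trays
  B to Café2: 35 trays
  C to Café2: 60 trays
Total cost = 460.
B ships 35 of its 70, leaving 35.

35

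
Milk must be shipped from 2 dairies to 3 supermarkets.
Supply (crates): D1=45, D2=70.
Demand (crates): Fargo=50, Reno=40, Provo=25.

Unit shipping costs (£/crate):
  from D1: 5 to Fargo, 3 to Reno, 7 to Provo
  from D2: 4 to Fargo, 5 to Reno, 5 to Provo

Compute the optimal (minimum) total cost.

One minimum-cost allocation:
  D1–Fargo: 5 × £5 = £25
  D1–Reno: 40 × £3 = £120
  D2–Fargo: 45 × £4 = £180
  D2–Provo: 25 × £5 = £125
Total = 25 + 120 + 180 + 125 = £450.
(Supply check: D1 ships 45; D2 ships 70.)

450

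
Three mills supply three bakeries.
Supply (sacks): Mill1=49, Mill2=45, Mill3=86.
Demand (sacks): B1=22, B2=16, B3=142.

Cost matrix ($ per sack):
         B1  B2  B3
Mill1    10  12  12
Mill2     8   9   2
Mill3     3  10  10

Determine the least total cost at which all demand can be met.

An optimal shipping plan:
  Mill1→B3: 49 × $12 = $588
  Mill2→B3: 45 × $2 = $90
  Mill3→B1: 22 × $3 = $66
  Mill3→B2: 16 × $10 = $160
  Mill3→B3: 48 × $10 = $480
Total = 588 + 90 + 66 + 160 + 480 = $1384.
(Supply check: Mill1 ships 49; Mill2 ships 45; Mill3 ships 86.)

1384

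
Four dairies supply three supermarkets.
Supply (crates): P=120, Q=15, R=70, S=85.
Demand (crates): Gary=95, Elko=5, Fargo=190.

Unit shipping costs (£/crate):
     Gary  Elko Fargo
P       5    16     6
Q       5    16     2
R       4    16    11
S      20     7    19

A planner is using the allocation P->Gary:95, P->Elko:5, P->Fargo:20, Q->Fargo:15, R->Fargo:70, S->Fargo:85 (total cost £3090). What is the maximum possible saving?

530

Current plan cost = 95·5 + 5·16 + 20·6 + 15·2 + 70·11 + 85·19 = £3090.
Optimal plan:
  P–Gary: 25 × £5 = £125
  P–Fargo: 95 × £6 = £570
  Q–Fargo: 15 × £2 = £30
  R–Gary: 70 × £4 = £280
  S–Elko: 5 × £7 = £35
  S–Fargo: 80 × £19 = £1520
Optimal cost = £2560.
Saving = 3090 − 2560 = £530.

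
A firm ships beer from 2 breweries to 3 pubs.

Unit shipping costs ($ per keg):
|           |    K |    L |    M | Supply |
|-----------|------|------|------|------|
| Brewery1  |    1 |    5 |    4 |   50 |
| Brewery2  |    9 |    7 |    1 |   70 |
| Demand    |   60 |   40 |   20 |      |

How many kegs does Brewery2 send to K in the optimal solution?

10

The minimum-cost plan:
  Brewery1 to K: 50 × $1 = $50
  Brewery2 to K: 10 × $9 = $90
  Brewery2 to L: 40 × $7 = $280
  Brewery2 to M: 20 × $1 = $20
Total cost = $440.
So Brewery2→K carries 10 kegs.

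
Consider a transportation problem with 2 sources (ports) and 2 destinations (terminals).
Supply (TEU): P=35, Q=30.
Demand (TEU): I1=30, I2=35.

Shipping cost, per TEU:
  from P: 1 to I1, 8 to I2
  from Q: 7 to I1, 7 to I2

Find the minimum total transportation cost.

280

A cheapest plan:
  P→I1: 30 × 1 = 30
  P→I2: 5 × 8 = 40
  Q→I2: 30 × 7 = 210
Total = 30 + 40 + 210 = 280.
(Supply check: P ships 35; Q ships 30.)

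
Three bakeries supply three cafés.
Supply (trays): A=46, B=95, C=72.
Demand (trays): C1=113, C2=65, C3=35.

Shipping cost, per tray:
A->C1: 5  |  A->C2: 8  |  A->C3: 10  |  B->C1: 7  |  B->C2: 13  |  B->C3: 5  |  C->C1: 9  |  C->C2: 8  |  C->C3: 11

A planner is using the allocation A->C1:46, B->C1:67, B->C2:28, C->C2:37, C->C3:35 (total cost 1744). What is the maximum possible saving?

Current plan cost = 46·5 + 67·7 + 28·13 + 37·8 + 35·11 = 1744.
Optimal plan:
  A->C1: 46 × 5 = 230
  B->C1: 60 × 7 = 420
  B->C3: 35 × 5 = 175
  C->C1: 7 × 9 = 63
  C->C2: 65 × 8 = 520
Optimal cost = 1408.
Saving = 1744 − 1408 = 336.

336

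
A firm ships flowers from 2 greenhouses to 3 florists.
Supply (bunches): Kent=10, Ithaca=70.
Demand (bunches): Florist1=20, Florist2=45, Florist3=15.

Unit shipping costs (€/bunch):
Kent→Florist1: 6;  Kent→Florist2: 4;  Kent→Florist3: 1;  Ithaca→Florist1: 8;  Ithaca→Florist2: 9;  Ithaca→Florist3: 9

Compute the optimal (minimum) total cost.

Optimal allocation:
  Kent to Florist3: 10 bunches
  Ithaca to Florist1: 20 bunches
  Ithaca to Florist2: 45 bunches
  Ithaca to Florist3: 5 bunches
Total cost = €620.

620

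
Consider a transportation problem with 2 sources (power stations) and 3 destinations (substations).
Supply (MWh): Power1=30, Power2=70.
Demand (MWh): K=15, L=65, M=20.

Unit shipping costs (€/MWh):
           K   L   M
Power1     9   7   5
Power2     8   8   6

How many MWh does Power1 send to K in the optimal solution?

The minimum-cost plan:
  Power1→L: 30 × €7 = €210
  Power2→K: 15 × €8 = €120
  Power2→L: 35 × €8 = €280
  Power2→M: 20 × €6 = €120
Total cost = €730.
The route Power1→K is not used.

0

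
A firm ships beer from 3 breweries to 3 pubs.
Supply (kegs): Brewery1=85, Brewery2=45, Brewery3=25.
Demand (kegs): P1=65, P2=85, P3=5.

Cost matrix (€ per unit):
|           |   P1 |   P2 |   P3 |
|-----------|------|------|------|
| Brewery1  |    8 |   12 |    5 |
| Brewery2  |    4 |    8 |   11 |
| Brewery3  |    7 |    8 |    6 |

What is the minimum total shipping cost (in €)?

1285

One minimum-cost allocation:
  Brewery1->P1: 20 × €8 = €160
  Brewery1->P2: 60 × €12 = €720
  Brewery1->P3: 5 × €5 = €25
  Brewery2->P1: 45 × €4 = €180
  Brewery3->P2: 25 × €8 = €200
Total = 160 + 720 + 25 + 180 + 200 = €1285.
(Supply check: Brewery1 ships 85; Brewery2 ships 45; Brewery3 ships 25.)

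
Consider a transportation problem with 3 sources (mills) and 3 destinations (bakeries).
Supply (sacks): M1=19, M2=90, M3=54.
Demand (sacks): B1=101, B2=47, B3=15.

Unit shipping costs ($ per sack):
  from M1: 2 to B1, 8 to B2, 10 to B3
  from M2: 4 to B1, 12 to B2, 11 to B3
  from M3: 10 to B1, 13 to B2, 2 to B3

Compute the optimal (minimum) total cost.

983

Optimal allocation:
  M1 to B1: 11 × $2 = $22
  M1 to B2: 8 × $8 = $64
  M2 to B1: 90 × $4 = $360
  M3 to B2: 39 × $13 = $507
  M3 to B3: 15 × $2 = $30
Total = 22 + 64 + 360 + 507 + 30 = $983.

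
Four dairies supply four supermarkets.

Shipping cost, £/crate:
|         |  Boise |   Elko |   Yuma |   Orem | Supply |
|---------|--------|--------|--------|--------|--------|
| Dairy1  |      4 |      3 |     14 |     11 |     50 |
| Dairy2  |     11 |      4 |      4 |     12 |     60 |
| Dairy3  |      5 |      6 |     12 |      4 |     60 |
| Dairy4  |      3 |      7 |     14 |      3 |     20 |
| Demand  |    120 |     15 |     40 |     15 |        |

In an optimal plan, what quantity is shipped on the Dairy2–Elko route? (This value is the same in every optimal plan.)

15

Optimal shipments:
  Dairy1→Boise: 50 × £4 = £200
  Dairy2→Boise: 5 × £11 = £55
  Dairy2→Elko: 15 × £4 = £60
  Dairy2→Yuma: 40 × £4 = £160
  Dairy3→Boise: 45 × £5 = £225
  Dairy3→Orem: 15 × £4 = £60
  Dairy4→Boise: 20 × £3 = £60
Total cost = £820.
So Dairy2→Elko carries 15 crates.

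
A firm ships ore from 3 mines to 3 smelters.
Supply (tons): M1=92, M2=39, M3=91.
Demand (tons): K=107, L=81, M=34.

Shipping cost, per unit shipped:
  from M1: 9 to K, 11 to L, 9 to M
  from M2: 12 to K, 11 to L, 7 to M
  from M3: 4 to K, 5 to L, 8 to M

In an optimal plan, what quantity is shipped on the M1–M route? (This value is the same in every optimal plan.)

0

The minimum-cost plan:
  M1->K: 92 × 9 = 828
  M2->L: 5 × 11 = 55
  M2->M: 34 × 7 = 238
  M3->K: 15 × 4 = 60
  M3->L: 76 × 5 = 380
Total cost = 1561.
The route M1→M is not used.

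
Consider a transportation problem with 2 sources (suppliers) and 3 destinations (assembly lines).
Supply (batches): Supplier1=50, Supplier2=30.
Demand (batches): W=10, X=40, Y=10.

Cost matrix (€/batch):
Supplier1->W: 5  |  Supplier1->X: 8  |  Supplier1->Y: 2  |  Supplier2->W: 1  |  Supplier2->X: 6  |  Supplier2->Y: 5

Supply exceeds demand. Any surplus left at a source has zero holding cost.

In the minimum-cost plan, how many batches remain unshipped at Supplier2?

0

Minimum-cost shipments:
  Supplier1–X: 20 batches
  Supplier1–Y: 10 batches
  Supplier2–W: 10 batches
  Supplier2–X: 20 batches
Total cost = €310.
Supplier2 ships 30 of its 30, leaving 0.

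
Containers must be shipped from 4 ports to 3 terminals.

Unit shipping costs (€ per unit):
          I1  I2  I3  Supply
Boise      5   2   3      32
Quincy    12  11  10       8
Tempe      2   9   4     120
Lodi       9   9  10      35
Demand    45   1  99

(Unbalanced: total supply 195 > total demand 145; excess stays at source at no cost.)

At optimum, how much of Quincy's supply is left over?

Minimum-cost shipments:
  Boise→I2: 1 × €2 = €2
  Boise→I3: 31 × €3 = €93
  Tempe→I1: 45 × €2 = €90
  Tempe→I3: 68 × €4 = €272
Total cost = €457.
Quincy ships 0 of its 8, leaving 8.

8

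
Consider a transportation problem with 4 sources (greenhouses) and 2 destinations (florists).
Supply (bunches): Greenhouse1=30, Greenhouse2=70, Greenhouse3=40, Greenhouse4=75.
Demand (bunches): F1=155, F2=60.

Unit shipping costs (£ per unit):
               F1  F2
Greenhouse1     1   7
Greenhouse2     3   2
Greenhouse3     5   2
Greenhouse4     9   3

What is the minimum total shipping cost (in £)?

Optimal allocation:
  Greenhouse1→F1: 30 × £1 = £30
  Greenhouse2→F1: 70 × £3 = £210
  Greenhouse3→F1: 40 × £5 = £200
  Greenhouse4→F1: 15 × £9 = £135
  Greenhouse4→F2: 60 × £3 = £180
Total = 30 + 210 + 200 + 135 + 180 = £755.
(Supply check: Greenhouse1 ships 30; Greenhouse2 ships 70; Greenhouse3 ships 40; Greenhouse4 ships 75.)

755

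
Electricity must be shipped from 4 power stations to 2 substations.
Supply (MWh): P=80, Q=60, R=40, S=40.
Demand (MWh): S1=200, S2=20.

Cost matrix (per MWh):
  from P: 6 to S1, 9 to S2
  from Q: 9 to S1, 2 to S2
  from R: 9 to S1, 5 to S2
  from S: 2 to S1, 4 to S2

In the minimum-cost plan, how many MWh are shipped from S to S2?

0

Optimal shipments:
  P→S1: 80 × 6 = 480
  Q→S1: 40 × 9 = 360
  Q→S2: 20 × 2 = 40
  R→S1: 40 × 9 = 360
  S→S1: 40 × 2 = 80
Total cost = 1320.
The route S→S2 is not used.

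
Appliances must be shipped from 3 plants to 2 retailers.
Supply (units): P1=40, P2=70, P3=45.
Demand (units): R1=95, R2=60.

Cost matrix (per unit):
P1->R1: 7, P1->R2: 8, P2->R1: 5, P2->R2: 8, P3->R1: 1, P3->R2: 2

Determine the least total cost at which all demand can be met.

A cheapest plan:
  P1 to R1: 25 × 7 = 175
  P1 to R2: 15 × 8 = 120
  P2 to R1: 70 × 5 = 350
  P3 to R2: 45 × 2 = 90
Total = 175 + 120 + 350 + 90 = 735.
(Supply check: P1 ships 40; P2 ships 70; P3 ships 45.)

735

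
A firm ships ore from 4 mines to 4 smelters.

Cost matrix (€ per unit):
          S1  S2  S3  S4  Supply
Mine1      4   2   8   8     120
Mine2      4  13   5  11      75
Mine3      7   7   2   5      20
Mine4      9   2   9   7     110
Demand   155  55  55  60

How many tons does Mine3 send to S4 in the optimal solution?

0

The minimum-cost plan:
  Mine1 to S1: 115 × €4 = €460
  Mine1 to S2: 5 × €2 = €10
  Mine2 to S1: 40 × €4 = €160
  Mine2 to S3: 35 × €5 = €175
  Mine3 to S3: 20 × €2 = €40
  Mine4 to S2: 50 × €2 = €100
  Mine4 to S4: 60 × €7 = €420
Total cost = €1365.
The route Mine3→S4 is not used.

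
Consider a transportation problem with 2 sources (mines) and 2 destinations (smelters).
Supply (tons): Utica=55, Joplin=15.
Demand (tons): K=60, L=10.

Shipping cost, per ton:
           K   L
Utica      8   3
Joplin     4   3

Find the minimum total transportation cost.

A cheapest plan:
  Utica→K: 45 × 8 = 360
  Utica→L: 10 × 3 = 30
  Joplin→K: 15 × 4 = 60
Total = 360 + 30 + 60 = 450.
(Supply check: Utica ships 55; Joplin ships 15.)

450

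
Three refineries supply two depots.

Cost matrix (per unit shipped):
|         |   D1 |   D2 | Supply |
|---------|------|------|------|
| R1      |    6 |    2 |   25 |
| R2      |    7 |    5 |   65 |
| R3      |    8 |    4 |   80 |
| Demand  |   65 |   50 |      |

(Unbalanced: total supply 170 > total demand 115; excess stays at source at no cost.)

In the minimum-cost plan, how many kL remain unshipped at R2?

0

Minimum-cost shipments:
  R1 to D2: 25 kL
  R2 to D1: 65 kL
  R3 to D2: 25 kL
Total cost = 605.
R2 ships 65 of its 65, leaving 0.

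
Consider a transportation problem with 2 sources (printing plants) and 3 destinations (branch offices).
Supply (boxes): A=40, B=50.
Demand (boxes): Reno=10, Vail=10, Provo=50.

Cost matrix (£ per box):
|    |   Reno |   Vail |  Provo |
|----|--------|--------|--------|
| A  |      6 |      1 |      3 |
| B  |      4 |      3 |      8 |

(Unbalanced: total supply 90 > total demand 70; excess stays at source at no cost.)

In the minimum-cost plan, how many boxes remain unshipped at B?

An optimal plan:
  A→Provo: 40 × £3 = £120
  B→Reno: 10 × £4 = £40
  B→Vail: 10 × £3 = £30
  B→Provo: 10 × £8 = £80
Total cost = £270.
B ships 30 of its 50, leaving 20.

20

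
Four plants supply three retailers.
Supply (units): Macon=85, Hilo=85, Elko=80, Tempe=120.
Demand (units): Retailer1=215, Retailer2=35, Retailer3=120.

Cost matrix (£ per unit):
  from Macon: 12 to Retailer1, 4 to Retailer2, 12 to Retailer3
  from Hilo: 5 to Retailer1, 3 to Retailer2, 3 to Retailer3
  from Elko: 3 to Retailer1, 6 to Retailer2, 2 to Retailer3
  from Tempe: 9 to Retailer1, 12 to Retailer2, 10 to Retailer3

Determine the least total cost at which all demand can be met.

A cheapest plan:
  Macon→Retailer1: 50 × £12 = £600
  Macon→Retailer2: 35 × £4 = £140
  Hilo→Retailer3: 85 × £3 = £255
  Elko→Retailer1: 45 × £3 = £135
  Elko→Retailer3: 35 × £2 = £70
  Tempe→Retailer1: 120 × £9 = £1080
Total = 600 + 140 + 255 + 135 + 70 + 1080 = £2280.

2280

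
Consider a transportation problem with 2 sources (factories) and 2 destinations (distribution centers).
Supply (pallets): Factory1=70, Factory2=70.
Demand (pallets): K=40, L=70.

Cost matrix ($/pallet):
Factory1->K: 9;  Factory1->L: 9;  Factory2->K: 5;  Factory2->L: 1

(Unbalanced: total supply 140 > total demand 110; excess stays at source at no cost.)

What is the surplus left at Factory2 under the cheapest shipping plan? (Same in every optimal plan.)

An optimal plan:
  Factory1–K: 40 × $9 = $360
  Factory2–L: 70 × $1 = $70
Total cost = $430.
Factory2 ships 70 of its 70, leaving 0.

0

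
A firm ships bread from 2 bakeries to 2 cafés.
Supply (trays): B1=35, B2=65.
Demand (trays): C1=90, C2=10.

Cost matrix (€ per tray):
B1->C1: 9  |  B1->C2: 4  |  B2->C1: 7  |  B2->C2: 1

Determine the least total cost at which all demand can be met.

710

An optimal shipping plan:
  B1–C1: 35 × €9 = €315
  B2–C1: 55 × €7 = €385
  B2–C2: 10 × €1 = €10
Total = 315 + 385 + 10 = €710.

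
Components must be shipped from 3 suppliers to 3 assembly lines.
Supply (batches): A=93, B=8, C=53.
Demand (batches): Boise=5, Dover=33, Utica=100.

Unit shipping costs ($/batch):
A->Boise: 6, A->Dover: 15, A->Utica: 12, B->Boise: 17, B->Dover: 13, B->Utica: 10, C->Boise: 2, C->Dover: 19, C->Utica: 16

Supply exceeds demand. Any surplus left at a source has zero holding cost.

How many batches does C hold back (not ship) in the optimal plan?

16

Minimum-cost shipments:
  A→Dover: 33 × $15 = $495
  A→Utica: 60 × $12 = $720
  B→Utica: 8 × $10 = $80
  C→Boise: 5 × $2 = $10
  C→Utica: 32 × $16 = $512
Total cost = $1817.
C ships 37 of its 53, leaving 16.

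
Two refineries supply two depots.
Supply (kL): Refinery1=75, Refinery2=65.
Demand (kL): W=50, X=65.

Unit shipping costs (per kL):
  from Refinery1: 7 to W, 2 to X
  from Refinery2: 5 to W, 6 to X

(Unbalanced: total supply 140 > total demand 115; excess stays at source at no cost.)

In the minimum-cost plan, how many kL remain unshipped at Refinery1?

Minimum-cost shipments:
  Refinery1→X: 65 kL
  Refinery2→W: 50 kL
Total cost = 380.
Refinery1 ships 65 of its 75, leaving 10.

10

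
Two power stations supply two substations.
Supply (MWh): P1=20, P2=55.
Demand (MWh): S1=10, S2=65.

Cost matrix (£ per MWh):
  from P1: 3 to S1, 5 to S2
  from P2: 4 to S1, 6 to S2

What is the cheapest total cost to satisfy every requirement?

410

Optimal allocation:
  P1->S2: 20 × £5 = £100
  P2->S1: 10 × £4 = £40
  P2->S2: 45 × £6 = £270
Total = 100 + 40 + 270 = £410.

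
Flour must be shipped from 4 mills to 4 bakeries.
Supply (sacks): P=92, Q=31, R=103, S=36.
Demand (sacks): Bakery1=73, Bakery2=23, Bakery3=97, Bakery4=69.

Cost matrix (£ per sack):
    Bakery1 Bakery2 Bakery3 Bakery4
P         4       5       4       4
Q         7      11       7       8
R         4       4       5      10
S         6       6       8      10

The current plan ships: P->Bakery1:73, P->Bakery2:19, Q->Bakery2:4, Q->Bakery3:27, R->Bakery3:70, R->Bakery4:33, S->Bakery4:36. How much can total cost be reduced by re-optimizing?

404

Current plan cost = 73·4 + 19·5 + 4·11 + 27·7 + 70·5 + 33·10 + 36·10 = £1660.
Optimal plan:
  P→Bakery3: 23 sacks
  P→Bakery4: 69 sacks
  Q→Bakery3: 31 sacks
  R→Bakery1: 60 sacks
  R→Bakery3: 43 sacks
  S→Bakery1: 13 sacks
  S→Bakery2: 23 sacks
Optimal cost = £1256.
Saving = 1660 − 1256 = £404.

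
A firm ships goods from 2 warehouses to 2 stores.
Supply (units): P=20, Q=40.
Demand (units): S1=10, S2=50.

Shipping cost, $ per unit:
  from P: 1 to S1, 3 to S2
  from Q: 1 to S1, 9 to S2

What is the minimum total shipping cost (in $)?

340

One minimum-cost allocation:
  P–S2: 20 units
  Q–S1: 10 units
  Q–S2: 30 units
Total cost = $340.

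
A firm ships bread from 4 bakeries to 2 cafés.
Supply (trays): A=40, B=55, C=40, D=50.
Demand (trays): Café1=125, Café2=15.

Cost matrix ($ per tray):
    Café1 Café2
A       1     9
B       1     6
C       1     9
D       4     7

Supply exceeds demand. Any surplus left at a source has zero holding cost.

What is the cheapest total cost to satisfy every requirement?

220

Optimal allocation:
  A->Café1: 40 × $1 = $40
  B->Café1: 45 × $1 = $45
  B->Café2: 10 × $6 = $60
  C->Café1: 40 × $1 = $40
  D->Café2: 5 × $7 = $35
Total = 40 + 45 + 60 + 40 + 35 = $220.
(Supply check: A ships 40; B ships 55; C ships 40; D ships 5.)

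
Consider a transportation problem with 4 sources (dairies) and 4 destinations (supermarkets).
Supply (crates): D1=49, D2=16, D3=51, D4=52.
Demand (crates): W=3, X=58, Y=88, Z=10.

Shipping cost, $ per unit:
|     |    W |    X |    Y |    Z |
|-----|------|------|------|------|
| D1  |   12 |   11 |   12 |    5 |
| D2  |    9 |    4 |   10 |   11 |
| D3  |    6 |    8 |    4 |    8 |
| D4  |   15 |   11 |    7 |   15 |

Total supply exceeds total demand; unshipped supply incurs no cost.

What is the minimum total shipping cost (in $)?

One minimum-cost allocation:
  D1->X: 39 × $11 = $429
  D1->Z: 10 × $5 = $50
  D2->X: 16 × $4 = $64
  D3->W: 3 × $6 = $18
  D3->Y: 48 × $4 = $192
  D4->X: 3 × $11 = $33
  D4->Y: 40 × $7 = $280
Total = 429 + 50 + 64 + 18 + 192 + 33 + 280 = $1066.
(Supply check: D1 ships 49; D2 ships 16; D3 ships 51; D4 ships 43.)

1066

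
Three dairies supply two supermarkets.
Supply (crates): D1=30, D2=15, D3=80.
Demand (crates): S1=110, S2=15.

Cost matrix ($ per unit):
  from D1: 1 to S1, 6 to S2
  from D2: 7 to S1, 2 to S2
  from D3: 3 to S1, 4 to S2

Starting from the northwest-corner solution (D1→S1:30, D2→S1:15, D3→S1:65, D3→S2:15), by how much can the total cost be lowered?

Current plan cost = 30·1 + 15·7 + 65·3 + 15·4 = $390.
Optimal plan:
  D1–S1: 30 × $1 = $30
  D2–S2: 15 × $2 = $30
  D3–S1: 80 × $3 = $240
Optimal cost = $300.
Saving = 390 − 300 = $90.

90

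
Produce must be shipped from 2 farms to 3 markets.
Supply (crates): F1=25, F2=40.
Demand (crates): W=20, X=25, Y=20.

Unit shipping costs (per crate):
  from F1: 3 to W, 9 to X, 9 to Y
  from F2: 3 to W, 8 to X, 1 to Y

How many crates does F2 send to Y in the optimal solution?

Optimal shipments:
  F1–W: 20 × 3 = 60
  F1–X: 5 × 9 = 45
  F2–X: 20 × 8 = 160
  F2–Y: 20 × 1 = 20
Total cost = 285.
So F2→Y carries 20 crates.

20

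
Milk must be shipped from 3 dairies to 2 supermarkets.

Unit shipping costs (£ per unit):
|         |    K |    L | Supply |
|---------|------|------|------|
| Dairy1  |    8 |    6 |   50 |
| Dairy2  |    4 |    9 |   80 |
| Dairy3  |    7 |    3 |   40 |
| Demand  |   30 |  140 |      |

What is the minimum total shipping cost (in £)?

An optimal shipping plan:
  Dairy1–L: 50 × £6 = £300
  Dairy2–K: 30 × £4 = £120
  Dairy2–L: 50 × £9 = £450
  Dairy3–L: 40 × £3 = £120
Total = 300 + 120 + 450 + 120 = £990.

990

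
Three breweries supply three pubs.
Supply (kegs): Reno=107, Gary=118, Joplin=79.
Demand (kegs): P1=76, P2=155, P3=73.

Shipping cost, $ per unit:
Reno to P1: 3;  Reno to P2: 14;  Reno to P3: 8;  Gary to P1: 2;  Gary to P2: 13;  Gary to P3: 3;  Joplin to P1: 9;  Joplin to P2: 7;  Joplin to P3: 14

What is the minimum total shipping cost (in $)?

2019

One minimum-cost allocation:
  Reno–P1: 31 × $3 = $93
  Reno–P2: 76 × $14 = $1064
  Gary–P1: 45 × $2 = $90
  Gary–P3: 73 × $3 = $219
  Joplin–P2: 79 × $7 = $553
Total = 93 + 1064 + 90 + 219 + 553 = $2019.
(Supply check: Reno ships 107; Gary ships 118; Joplin ships 79.)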